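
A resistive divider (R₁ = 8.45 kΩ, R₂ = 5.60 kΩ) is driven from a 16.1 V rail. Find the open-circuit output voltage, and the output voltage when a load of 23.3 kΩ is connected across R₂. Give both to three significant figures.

Unloaded: 6.42 V; loaded: 5.61 V

Open-circuit: V = 16.1 × 5.60/(8.45 + 5.60) = 6.42 V.
With the load, R₂ becomes R₂‖R_L = 4.515 kΩ, so V = 16.1 × 4.515/12.96 = 5.61 V.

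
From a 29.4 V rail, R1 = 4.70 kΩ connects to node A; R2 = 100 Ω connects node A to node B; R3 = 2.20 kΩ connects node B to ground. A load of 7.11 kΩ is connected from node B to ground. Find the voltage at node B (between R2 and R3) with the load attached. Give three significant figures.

V ≈ 7.62 V

At node B, R3 is in parallel with the load: R3‖R_L = 1680 Ω.
Below node A the resistance is R2 + (R3‖R_L) = 1780 Ω, so V_A = 29.4 × 1780/6480 = 8.076 V.
Then V_B = V_A × (R3‖R_L)/(R2 + R3‖R_L) = 8.076 × 1680/1780 = 7.62 V.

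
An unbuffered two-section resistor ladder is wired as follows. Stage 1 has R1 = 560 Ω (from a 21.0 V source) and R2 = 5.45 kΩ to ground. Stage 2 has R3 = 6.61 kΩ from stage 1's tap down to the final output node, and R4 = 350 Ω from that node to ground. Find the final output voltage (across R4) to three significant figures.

Stage 2 presents R3+R4 = 6960 Ω as a load on stage 1's tap.
Stage 1's lower leg becomes R2‖(R3+R4) = 3057 Ω, so V_mid = 21.0 × 3057/3617 = 17.75 V.
Stage 2 is itself unloaded: V_out = V_mid × R4/(R3+R4) = 17.75 × 350/6960 = 0.893 V.

V_out ≈ 0.893 V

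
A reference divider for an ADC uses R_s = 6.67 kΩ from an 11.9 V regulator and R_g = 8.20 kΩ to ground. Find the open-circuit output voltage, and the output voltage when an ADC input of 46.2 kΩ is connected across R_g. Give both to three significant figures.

Open-circuit: V = 11.9 × 8.20/(6.67 + 8.20) = 6.56 V.
With the load, R_g becomes R_g‖R_L = 6.964 kΩ, so V = 11.9 × 6.964/13.63 = 6.08 V.

Unloaded: 6.56 V; loaded: 6.08 V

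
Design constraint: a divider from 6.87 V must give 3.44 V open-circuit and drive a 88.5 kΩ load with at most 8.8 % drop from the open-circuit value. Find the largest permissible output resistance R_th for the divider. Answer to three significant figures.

R_th ≤ 8.54 kΩ

Loading drop = R_th/(R_th + R_L) ≤ 0.0880, so R_th ≤ R_L · ε/(1−ε) = 88.5 kΩ × 0.0880/0.9120 = 8.54 kΩ.
(Any R1, R2 with R2/(R1+R2) = 0.501 and R1‖R2 ≤ 8.54 kΩ will meet the spec.)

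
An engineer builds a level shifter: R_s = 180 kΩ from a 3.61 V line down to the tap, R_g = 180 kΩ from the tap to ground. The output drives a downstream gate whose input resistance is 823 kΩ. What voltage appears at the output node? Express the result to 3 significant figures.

V_out ≈ 1.63 V

The load sits in parallel with R_g: R_g‖R_L = (180 × 823) / (180 + 823) = 147.7 kΩ.
V_out = 3.61 × 147.7 / (180 + 147.7) = 3.61 × 147.7/327.7 = 1.63 V.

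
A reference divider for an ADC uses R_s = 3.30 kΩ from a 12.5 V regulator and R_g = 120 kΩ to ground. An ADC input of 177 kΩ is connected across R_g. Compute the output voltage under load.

V_out ≈ 11.9 V

The load sits in parallel with R_g: R_g‖R_L = (120 × 177) / (120 + 177) = 71.52 kΩ.
V_out = 12.5 × 71.52 / (3.30 + 71.52) = 12.5 × 71.52/74.82 = 11.9 V.
(Unloaded it would have been 12.2 V.)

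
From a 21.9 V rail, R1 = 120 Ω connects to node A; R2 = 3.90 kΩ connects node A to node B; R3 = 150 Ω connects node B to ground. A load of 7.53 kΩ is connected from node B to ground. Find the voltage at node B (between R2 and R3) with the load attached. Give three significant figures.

V ≈ 0.773 V

At node B, R3 is in parallel with the load: R3‖R_L = 147.1 Ω.
Below node A the resistance is R2 + (R3‖R_L) = 4047 Ω, so V_A = 21.9 × 4047/4167 = 21.27 V.
Then V_B = V_A × (R3‖R_L)/(R2 + R3‖R_L) = 21.27 × 147.1/4047 = 0.773 V.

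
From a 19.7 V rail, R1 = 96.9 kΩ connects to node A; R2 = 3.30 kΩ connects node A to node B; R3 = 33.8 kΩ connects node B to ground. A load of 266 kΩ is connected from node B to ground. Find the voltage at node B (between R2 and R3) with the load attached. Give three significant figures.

V ≈ 4.54 V

At node B, R3 is in parallel with the load: R3‖R_L = 29.99 kΩ.
Below node A the resistance is R2 + (R3‖R_L) = 33.29 kΩ, so V_A = 19.7 × 33.29/130.2 = 5.037 V.
Then V_B = V_A × (R3‖R_L)/(R2 + R3‖R_L) = 5.037 × 29.99/33.29 = 4.54 V.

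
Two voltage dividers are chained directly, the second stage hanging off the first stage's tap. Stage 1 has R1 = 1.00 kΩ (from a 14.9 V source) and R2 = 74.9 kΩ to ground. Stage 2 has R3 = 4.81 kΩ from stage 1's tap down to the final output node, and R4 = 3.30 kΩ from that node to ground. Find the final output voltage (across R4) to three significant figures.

Stage 2 presents R3+R4 = 8.110 kΩ as a load on stage 1's tap.
Stage 1's lower leg becomes R2‖(R3+R4) = 7.318 kΩ, so V_mid = 14.9 × 7.318/8.318 = 13.11 V.
Stage 2 is itself unloaded: V_out = V_mid × R4/(R3+R4) = 13.11 × 3.30/8.110 = 5.33 V.

V_out ≈ 5.33 V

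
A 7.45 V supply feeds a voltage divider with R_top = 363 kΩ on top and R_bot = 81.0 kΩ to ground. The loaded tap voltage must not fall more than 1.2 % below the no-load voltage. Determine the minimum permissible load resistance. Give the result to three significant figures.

R_L(min) ≈ 5.45 MΩ

Output resistance R_th = R_top‖R_bot = (363 × 81.0)/444.0 = 66.22 kΩ.
The fractional drop is R_th/(R_th + R_L); requiring this ≤ 0.0120 gives R_L ≥ R_th(1/0.0120 − 1) = 66.22 × 82.33 = 5.45 MΩ.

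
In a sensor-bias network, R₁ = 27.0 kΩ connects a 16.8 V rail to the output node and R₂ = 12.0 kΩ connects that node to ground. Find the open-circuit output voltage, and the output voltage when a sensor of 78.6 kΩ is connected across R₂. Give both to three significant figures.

Unloaded: 5.17 V; loaded: 4.68 V

Open-circuit: V = 16.8 × 12.0/(27.0 + 12.0) = 5.17 V.
With the load, R₂ becomes R₂‖R_L = 10.41 kΩ, so V = 16.8 × 10.41/37.41 = 4.68 V.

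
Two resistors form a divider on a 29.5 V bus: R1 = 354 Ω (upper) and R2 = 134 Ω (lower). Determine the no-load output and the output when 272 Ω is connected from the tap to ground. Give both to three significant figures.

Unloaded: 8.10 V; loaded: 5.97 V

Open-circuit: V = 29.5 × 134/(354 + 134) = 8.10 V.
With the load, R2 becomes R2‖R_L = 89.77 Ω, so V = 29.5 × 89.77/443.8 = 5.97 V.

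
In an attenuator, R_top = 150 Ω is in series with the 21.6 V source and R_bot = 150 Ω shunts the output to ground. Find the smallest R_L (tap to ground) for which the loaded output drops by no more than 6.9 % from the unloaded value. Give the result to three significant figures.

R_L(min) ≈ 1.01 kΩ

Output resistance R_th = R_top‖R_bot = (150 × 150)/300.0 = 75.00 Ω.
The fractional drop is R_th/(R_th + R_L); requiring this ≤ 0.0690 gives R_L ≥ R_th(1/0.0690 − 1) = 75.00 × 13.49 = 1.01 kΩ.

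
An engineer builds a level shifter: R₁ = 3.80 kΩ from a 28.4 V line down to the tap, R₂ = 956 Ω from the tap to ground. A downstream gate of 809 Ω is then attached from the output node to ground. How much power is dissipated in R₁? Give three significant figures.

Total resistance from the source is R₁ + (R₂‖R_L) = 4238 Ω, so I = 28.4/4238 Ω = 6.701 mA.
P = I²·R₁ = (6.701 mA)² × 3.80 kΩ = 171 mW.

P ≈ 171 mW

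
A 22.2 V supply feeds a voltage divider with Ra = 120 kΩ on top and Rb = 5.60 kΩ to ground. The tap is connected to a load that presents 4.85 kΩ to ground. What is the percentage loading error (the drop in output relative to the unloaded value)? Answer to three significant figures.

52.5 %

The divider's output (Thévenin) resistance is Ra‖Rb = 5.350 kΩ.
Fractional drop under load = R_th/(R_th + R_L) = 5.350 / (5.350 + 4.85) = 0.5245.
So the output falls by 52.5 %.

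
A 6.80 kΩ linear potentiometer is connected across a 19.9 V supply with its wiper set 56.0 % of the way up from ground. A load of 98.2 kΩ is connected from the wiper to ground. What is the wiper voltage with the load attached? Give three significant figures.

The wiper splits the pot into (1−α)R = 2.992 kΩ above and αR = 3.808 kΩ below.
Lower section ‖ load = 3.666 kΩ.
V_wiper = 19.9 × 3.666/(2.992 + 3.666) = 11.0 V.

V ≈ 11.0 V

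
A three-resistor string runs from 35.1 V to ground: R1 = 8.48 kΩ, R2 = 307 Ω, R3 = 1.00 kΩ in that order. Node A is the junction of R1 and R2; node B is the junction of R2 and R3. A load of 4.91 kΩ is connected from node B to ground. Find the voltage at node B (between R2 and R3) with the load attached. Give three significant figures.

At node B, R3 is in parallel with the load: R3‖R_L = 830.8 Ω.
Below node A the resistance is R2 + (R3‖R_L) = 1138 Ω, so V_A = 35.1 × 1138/9618 = 4.152 V.
Then V_B = V_A × (R3‖R_L)/(R2 + R3‖R_L) = 4.152 × 830.8/1138 = 3.03 V.

V ≈ 3.03 V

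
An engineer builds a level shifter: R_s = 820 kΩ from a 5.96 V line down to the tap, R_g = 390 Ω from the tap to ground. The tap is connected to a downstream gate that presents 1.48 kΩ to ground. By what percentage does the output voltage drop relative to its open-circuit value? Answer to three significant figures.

20.8 %

Unloaded V = 5.96 × 390/820400 = 0.002833 V.
Loaded: R_g‖R_L = 308.7 Ω, giving V = 5.96 × 308.7/820300 = 0.002243 V.
Drop = (0.002833 − 0.002243) / 0.002833 = 20.8 %.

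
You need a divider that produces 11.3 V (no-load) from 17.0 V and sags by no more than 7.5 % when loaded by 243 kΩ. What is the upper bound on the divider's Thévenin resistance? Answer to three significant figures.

Loading drop = R_th/(R_th + R_L) ≤ 0.0750, so R_th ≤ R_L · ε/(1−ε) = 243 kΩ × 0.0750/0.9250 = 19.7 kΩ.

R_th ≤ 19.7 kΩ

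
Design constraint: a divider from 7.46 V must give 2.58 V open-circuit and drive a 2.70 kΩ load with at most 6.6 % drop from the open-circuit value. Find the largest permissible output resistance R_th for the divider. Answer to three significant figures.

R_th ≤ 191 Ω

Loading drop = R_th/(R_th + R_L) ≤ 0.0660, so R_th ≤ R_L · ε/(1−ε) = 2.70 kΩ × 0.0660/0.9340 = 191 Ω.
(Any R1, R2 with R2/(R1+R2) = 0.346 and R1‖R2 ≤ 191 Ω will meet the spec.)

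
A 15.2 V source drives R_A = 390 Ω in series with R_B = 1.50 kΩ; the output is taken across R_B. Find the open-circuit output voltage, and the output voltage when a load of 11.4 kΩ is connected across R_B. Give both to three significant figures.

Open-circuit: V = 15.2 × 1500/(390 + 1500) = 12.1 V.
With the load, R_B becomes R_B‖R_L = 1326 Ω, so V = 15.2 × 1326/1716 = 11.7 V.

Unloaded: 12.1 V; loaded: 11.7 V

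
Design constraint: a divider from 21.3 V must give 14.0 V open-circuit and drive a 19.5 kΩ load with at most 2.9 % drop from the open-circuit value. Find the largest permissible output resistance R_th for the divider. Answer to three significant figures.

Loading drop = R_th/(R_th + R_L) ≤ 0.0290, so R_th ≤ R_L · ε/(1−ε) = 19.5 kΩ × 0.0290/0.9710 = 582 Ω.
(Any R1, R2 with R2/(R1+R2) = 0.657 and R1‖R2 ≤ 582 Ω will meet the spec.)

R_th ≤ 582 Ω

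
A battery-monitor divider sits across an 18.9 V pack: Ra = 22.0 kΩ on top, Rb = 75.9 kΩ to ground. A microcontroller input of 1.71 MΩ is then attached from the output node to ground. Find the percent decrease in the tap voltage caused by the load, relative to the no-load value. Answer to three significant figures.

0.988 %

The divider's output (Thévenin) resistance is Ra‖Rb = 17.06 kΩ.
Fractional drop under load = R_th/(R_th + R_L) = 17.06 / (17.06 + 1710) = 0.009876.
So the output falls by 0.988 %.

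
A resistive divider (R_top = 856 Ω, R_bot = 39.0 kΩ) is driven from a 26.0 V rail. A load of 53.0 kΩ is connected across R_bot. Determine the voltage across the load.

V_out ≈ 25.0 V

The load sits in parallel with R_bot: R_bot‖R_L = (39000 × 53000) / (39000 + 53000) = 22470 Ω.
V_out = 26.0 × 22470 / (856 + 22470) = 26.0 × 22470/23320 = 25.0 V.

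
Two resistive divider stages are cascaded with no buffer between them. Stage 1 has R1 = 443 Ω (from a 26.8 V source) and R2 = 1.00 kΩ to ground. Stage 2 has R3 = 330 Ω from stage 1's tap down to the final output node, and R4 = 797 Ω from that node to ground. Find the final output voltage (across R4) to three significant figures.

Stage 2 presents R3+R4 = 1127 Ω as a load on stage 1's tap.
Stage 1's lower leg becomes R2‖(R3+R4) = 529.9 Ω, so V_mid = 26.8 × 529.9/972.9 = 14.60 V.
Stage 2 is itself unloaded: V_out = V_mid × R4/(R3+R4) = 14.60 × 797/1127 = 10.3 V.

V_out ≈ 10.3 V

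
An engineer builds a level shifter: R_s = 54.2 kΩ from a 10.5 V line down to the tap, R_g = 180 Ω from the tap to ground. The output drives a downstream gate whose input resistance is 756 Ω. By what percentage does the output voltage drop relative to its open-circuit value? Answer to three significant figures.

The divider's output (Thévenin) resistance is R_s‖R_g = 179.4 Ω.
Fractional drop under load = R_th/(R_th + R_L) = 179.4 / (179.4 + 756) = 0.1918.
So the output falls by 19.2 %.

19.2 %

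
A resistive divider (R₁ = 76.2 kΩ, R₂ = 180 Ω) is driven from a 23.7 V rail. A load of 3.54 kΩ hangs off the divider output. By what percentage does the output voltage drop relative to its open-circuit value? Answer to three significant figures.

The divider's output (Thévenin) resistance is R₁‖R₂ = 179.6 Ω.
Fractional drop under load = R_th/(R_th + R_L) = 179.6 / (179.6 + 3540) = 0.04828.
So the output falls by 4.83 %.

4.83 %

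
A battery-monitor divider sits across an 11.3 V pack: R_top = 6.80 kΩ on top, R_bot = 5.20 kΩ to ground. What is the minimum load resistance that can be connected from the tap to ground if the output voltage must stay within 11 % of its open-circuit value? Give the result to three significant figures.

R_L(min) ≈ 23.8 kΩ

Output resistance R_th = R_top‖R_bot = (6.80 × 5.20)/12.00 = 2.947 kΩ.
The fractional drop is R_th/(R_th + R_L); requiring this ≤ 0.110 gives R_L ≥ R_th(1/0.110 − 1) = 2.947 × 8.091 = 23.8 kΩ.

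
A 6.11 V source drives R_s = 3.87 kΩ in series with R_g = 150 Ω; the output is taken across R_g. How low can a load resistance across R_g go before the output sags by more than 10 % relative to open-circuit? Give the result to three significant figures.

Output resistance R_th = R_s‖R_g = (3870 × 150)/4020 = 144.4 Ω.
The fractional drop is R_th/(R_th + R_L); requiring this ≤ 0.100 gives R_L ≥ R_th(1/0.100 − 1) = 144.4 × 9.000 = 1.30 kΩ.

R_L(min) ≈ 1.30 kΩ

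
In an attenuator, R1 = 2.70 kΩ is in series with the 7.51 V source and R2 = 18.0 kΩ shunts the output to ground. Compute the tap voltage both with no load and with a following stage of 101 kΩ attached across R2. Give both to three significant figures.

Unloaded: 6.53 V; loaded: 6.38 V

Open-circuit: V = 7.51 × 18.0/(2.70 + 18.0) = 6.53 V.
With the load, R2 becomes R2‖R_L = 15.28 kΩ, so V = 7.51 × 15.28/17.98 = 6.38 V.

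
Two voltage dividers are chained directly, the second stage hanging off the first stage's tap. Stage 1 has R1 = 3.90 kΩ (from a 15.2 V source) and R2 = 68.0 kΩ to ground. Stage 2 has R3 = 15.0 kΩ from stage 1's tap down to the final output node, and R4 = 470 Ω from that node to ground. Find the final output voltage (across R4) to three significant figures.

Stage 2 presents R3+R4 = 15470 Ω as a load on stage 1's tap.
Stage 1's lower leg becomes R2‖(R3+R4) = 12600 Ω, so V_mid = 15.2 × 12600/16500 = 11.61 V.
Stage 2 is itself unloaded: V_out = V_mid × R4/(R3+R4) = 11.61 × 470/15470 = 0.353 V.

V_out ≈ 0.353 V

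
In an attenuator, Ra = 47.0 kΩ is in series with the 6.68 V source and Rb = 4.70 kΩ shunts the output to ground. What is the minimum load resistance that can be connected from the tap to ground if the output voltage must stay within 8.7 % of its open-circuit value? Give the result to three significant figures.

Output resistance R_th = Ra‖Rb = (47.0 × 4.70)/51.70 = 4.273 kΩ.
The fractional drop is R_th/(R_th + R_L); requiring this ≤ 0.0870 gives R_L ≥ R_th(1/0.0870 − 1) = 4.273 × 10.49 = 44.8 kΩ.

R_L(min) ≈ 44.8 kΩ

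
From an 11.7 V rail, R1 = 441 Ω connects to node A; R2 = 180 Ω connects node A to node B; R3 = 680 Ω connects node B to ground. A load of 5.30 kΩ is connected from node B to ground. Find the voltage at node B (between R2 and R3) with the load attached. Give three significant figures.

At node B, R3 is in parallel with the load: R3‖R_L = 602.7 Ω.
Below node A the resistance is R2 + (R3‖R_L) = 782.7 Ω, so V_A = 11.7 × 782.7/1224 = 7.483 V.
Then V_B = V_A × (R3‖R_L)/(R2 + R3‖R_L) = 7.483 × 602.7/782.7 = 5.76 V.

V ≈ 5.76 V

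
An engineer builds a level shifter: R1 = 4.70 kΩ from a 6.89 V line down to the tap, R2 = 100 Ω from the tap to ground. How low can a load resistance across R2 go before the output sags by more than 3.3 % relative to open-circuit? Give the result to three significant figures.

Output resistance R_th = R1‖R2 = (4700 × 100)/4800 = 97.92 Ω.
The fractional drop is R_th/(R_th + R_L); requiring this ≤ 0.0330 gives R_L ≥ R_th(1/0.0330 − 1) = 97.92 × 29.30 = 2.87 kΩ.

R_L(min) ≈ 2.87 kΩ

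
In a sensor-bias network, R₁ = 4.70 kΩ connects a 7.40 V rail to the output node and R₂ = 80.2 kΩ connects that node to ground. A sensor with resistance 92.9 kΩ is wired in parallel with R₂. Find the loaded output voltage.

The load sits in parallel with R₂: R₂‖R_L = (80.2 × 92.9) / (80.2 + 92.9) = 43.04 kΩ.
V_out = 7.40 × 43.04 / (4.70 + 43.04) = 7.40 × 43.04/47.74 = 6.67 V.

V_out ≈ 6.67 V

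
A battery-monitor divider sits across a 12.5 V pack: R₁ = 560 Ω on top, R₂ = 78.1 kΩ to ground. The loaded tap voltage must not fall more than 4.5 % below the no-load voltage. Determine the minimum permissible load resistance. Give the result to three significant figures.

Output resistance R_th = R₁‖R₂ = (560 × 78100)/78660 = 556.0 Ω.
The fractional drop is R_th/(R_th + R_L); requiring this ≤ 0.0450 gives R_L ≥ R_th(1/0.0450 − 1) = 556.0 × 21.22 = 11.8 kΩ.

R_L(min) ≈ 11.8 kΩ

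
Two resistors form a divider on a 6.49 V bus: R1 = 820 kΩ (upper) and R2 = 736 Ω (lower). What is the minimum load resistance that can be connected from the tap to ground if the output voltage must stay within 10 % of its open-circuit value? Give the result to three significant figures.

Output resistance R_th = R1‖R2 = (820000 × 736)/820700 = 735.3 Ω.
The fractional drop is R_th/(R_th + R_L); requiring this ≤ 0.100 gives R_L ≥ R_th(1/0.100 − 1) = 735.3 × 9.000 = 6.62 kΩ.

R_L(min) ≈ 6.62 kΩ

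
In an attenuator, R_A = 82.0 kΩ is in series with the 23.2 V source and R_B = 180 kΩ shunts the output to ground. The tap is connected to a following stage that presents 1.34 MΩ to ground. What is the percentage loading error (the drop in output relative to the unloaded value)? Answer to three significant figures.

The divider's output (Thévenin) resistance is R_A‖R_B = 56.34 kΩ.
Fractional drop under load = R_th/(R_th + R_L) = 56.34 / (56.34 + 1340) = 0.04035.
So the output falls by 4.03 %.

4.03 %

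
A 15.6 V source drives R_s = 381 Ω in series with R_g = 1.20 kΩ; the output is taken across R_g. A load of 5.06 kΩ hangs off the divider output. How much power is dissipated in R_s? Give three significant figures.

Total resistance from the source is R_s + (R_g‖R_L) = 1351 Ω, so I = 15.6/1351 Ω = 11.55 mA.
P = I²·R_s = (11.55 mA)² × 381 Ω = 50.8 mW.

P ≈ 50.8 mW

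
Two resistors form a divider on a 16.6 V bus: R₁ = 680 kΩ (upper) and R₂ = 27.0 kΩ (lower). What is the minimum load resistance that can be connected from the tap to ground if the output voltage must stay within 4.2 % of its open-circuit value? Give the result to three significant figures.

R_L(min) ≈ 592 kΩ

Output resistance R_th = R₁‖R₂ = (680 × 27.0)/707.0 = 25.97 kΩ.
The fractional drop is R_th/(R_th + R_L); requiring this ≤ 0.0420 gives R_L ≥ R_th(1/0.0420 − 1) = 25.97 × 22.81 = 592 kΩ.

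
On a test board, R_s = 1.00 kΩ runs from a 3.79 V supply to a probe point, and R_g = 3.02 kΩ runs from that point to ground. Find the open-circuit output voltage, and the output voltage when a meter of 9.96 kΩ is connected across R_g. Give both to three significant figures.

Unloaded: 2.85 V; loaded: 2.65 V

Open-circuit: V = 3.79 × 3.02/(1.00 + 3.02) = 2.85 V.
With the load, R_g becomes R_g‖R_L = 2.317 kΩ, so V = 3.79 × 2.317/3.317 = 2.65 V.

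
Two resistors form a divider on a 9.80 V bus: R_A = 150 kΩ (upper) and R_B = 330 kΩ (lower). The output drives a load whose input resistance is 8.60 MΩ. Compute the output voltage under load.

V_out ≈ 6.66 V

The load sits in parallel with R_B: R_B‖R_L = (330 × 8600) / (330 + 8600) = 317.8 kΩ.
V_out = 9.80 × 317.8 / (150 + 317.8) = 9.80 × 317.8/467.8 = 6.66 V.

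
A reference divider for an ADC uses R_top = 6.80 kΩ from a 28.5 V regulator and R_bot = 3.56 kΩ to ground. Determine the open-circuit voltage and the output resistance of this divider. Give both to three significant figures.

V_th is the open-circuit tap voltage: 28.5 × 3.56/(6.80 + 3.56) = 9.79 V.
With the supply zeroed, R_top and R_bot appear in parallel from the tap: R_th = R_top‖R_bot = (6.80 × 3.56)/10.36 = 2.34 kΩ.

V_th = 9.79 V, R_th = 2.34 kΩ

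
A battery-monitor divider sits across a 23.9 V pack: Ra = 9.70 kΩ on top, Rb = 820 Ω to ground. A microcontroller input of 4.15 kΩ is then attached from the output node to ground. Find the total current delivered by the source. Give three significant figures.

I ≈ 2.30 mA

Rb‖R_L = 684.7 Ω, so the source sees Ra + Rb‖R_L = 10380 Ω.
I = 23.9 V / 10380 Ω = 2.30 mA.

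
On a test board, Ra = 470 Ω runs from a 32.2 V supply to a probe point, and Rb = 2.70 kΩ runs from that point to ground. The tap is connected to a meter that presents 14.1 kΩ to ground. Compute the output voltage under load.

V_out ≈ 26.7 V

The load sits in parallel with Rb: Rb‖R_L = (2700 × 14100) / (2700 + 14100) = 2266 Ω.
V_out = 32.2 × 2266 / (470 + 2266) = 32.2 × 2266/2736 = 26.7 V.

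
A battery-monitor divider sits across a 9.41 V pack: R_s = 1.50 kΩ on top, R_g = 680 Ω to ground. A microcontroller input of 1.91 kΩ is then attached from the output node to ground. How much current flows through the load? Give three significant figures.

R_g‖R_L = 501.5 Ω; V_out = 9.41 × 501.5/2001 = 2.358 V.
I_L = V_out / R_L = 2.358 / 1.91 kΩ = 1.23 mA.

I_L ≈ 1.23 mA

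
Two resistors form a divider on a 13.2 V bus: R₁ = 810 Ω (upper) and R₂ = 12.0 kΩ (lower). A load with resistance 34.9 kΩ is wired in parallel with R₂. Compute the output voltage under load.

V_out ≈ 12.1 V

The load sits in parallel with R₂: R₂‖R_L = (12000 × 34900) / (12000 + 34900) = 8930 Ω.
V_out = 13.2 × 8930 / (810 + 8930) = 13.2 × 8930/9740 = 12.1 V.
(Unloaded it would have been 12.4 V.)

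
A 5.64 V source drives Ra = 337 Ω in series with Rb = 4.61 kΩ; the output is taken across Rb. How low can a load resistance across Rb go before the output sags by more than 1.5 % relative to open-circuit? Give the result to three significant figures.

Output resistance R_th = Ra‖Rb = (337 × 4610)/4947 = 314.0 Ω.
The fractional drop is R_th/(R_th + R_L); requiring this ≤ 0.0150 gives R_L ≥ R_th(1/0.0150 − 1) = 314.0 × 65.67 = 20.6 kΩ.

R_L(min) ≈ 20.6 kΩ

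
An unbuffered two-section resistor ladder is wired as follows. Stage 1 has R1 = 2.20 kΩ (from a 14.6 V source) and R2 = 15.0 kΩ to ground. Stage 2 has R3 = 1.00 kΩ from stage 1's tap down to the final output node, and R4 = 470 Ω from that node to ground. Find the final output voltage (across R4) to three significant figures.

V_out ≈ 1.77 V

Stage 2 presents R3+R4 = 1470 Ω as a load on stage 1's tap.
Stage 1's lower leg becomes R2‖(R3+R4) = 1339 Ω, so V_mid = 14.6 × 1339/3539 = 5.523 V.
Stage 2 is itself unloaded: V_out = V_mid × R4/(R3+R4) = 5.523 × 470/1470 = 1.77 V.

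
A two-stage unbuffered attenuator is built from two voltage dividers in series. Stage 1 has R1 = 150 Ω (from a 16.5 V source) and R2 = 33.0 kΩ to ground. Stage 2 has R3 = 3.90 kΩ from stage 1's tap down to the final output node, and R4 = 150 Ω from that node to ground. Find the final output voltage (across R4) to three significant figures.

V_out ≈ 0.587 V

Stage 2 presents R3+R4 = 4050 Ω as a load on stage 1's tap.
Stage 1's lower leg becomes R2‖(R3+R4) = 3607 Ω, so V_mid = 16.5 × 3607/3757 = 15.84 V.
Stage 2 is itself unloaded: V_out = V_mid × R4/(R3+R4) = 15.84 × 150/4050 = 0.587 V.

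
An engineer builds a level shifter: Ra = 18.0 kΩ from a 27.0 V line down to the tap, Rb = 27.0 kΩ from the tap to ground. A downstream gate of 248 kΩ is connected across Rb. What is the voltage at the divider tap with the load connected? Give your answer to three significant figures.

V_out ≈ 15.5 V

The load sits in parallel with Rb: Rb‖R_L = (27.0 × 248) / (27.0 + 248) = 24.35 kΩ.
V_out = 27.0 × 24.35 / (18.0 + 24.35) = 27.0 × 24.35/42.35 = 15.5 V.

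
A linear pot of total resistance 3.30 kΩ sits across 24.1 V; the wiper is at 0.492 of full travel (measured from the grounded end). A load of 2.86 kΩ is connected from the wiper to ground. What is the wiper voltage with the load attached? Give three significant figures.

The wiper splits the pot into (1−α)R = 1.676 kΩ above and αR = 1.624 kΩ below.
Lower section ‖ load = 1.036 kΩ.
V_wiper = 24.1 × 1.036/(1.676 + 1.036) = 9.20 V.

V ≈ 9.20 V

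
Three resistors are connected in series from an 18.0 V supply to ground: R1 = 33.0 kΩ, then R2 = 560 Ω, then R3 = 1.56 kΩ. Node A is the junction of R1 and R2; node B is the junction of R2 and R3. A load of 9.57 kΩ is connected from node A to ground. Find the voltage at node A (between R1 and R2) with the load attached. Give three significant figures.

Below node A the series string R2+R3 = 2120 Ω sits in parallel with the 9570 Ω load: 1736 Ω.
V_A = 18.0 × 1736/(33000 + 1736) = 0.899 V.

V ≈ 0.899 V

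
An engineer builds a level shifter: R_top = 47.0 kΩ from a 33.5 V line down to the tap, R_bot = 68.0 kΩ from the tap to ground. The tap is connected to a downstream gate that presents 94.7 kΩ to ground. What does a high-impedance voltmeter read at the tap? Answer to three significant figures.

The load sits in parallel with R_bot: R_bot‖R_L = (68.0 × 94.7) / (68.0 + 94.7) = 39.58 kΩ.
V_out = 33.5 × 39.58 / (47.0 + 39.58) = 33.5 × 39.58/86.58 = 15.3 V.

V_out ≈ 15.3 V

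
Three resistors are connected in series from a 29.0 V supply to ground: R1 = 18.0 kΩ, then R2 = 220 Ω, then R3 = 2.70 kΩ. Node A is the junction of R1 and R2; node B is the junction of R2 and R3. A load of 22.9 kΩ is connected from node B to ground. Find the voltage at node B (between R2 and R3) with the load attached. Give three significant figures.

V ≈ 3.39 V

At node B, R3 is in parallel with the load: R3‖R_L = 2415 Ω.
Below node A the resistance is R2 + (R3‖R_L) = 2635 Ω, so V_A = 29.0 × 2635/20640 = 3.703 V.
Then V_B = V_A × (R3‖R_L)/(R2 + R3‖R_L) = 3.703 × 2415/2635 = 3.39 V.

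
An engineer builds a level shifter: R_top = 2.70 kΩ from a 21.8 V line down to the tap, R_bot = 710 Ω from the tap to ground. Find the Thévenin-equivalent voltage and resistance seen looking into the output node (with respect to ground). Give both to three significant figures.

V_th is the open-circuit tap voltage: 21.8 × 710/(2700 + 710) = 4.54 V.
With the supply zeroed, R_top and R_bot appear in parallel from the tap: R_th = R_top‖R_bot = (2700 × 710)/3410 = 562 Ω.

V_th = 4.54 V, R_th = 562 Ω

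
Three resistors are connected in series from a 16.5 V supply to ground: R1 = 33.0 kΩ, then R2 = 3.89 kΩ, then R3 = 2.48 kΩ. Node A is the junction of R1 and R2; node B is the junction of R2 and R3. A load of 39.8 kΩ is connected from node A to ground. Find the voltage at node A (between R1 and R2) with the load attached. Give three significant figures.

V ≈ 2.35 V

Below node A the series string R2+R3 = 6.370 kΩ sits in parallel with the 39.8 kΩ load: 5.491 kΩ.
V_A = 16.5 × 5.491/(33.0 + 5.491) = 2.35 V.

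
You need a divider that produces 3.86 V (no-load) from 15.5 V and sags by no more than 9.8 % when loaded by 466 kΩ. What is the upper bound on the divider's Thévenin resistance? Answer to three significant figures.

R_th ≤ 50.6 kΩ

Loading drop = R_th/(R_th + R_L) ≤ 0.0980, so R_th ≤ R_L · ε/(1−ε) = 466 kΩ × 0.0980/0.9020 = 50.6 kΩ.
(Any R1, R2 with R2/(R1+R2) = 0.249 and R1‖R2 ≤ 50.6 kΩ will meet the spec.)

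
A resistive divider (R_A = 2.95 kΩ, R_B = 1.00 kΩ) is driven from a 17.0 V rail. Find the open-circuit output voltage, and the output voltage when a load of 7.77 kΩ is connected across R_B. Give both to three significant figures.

Unloaded: 4.30 V; loaded: 3.93 V

Open-circuit: V = 17.0 × 1.00/(2.95 + 1.00) = 4.30 V.
With the load, R_B becomes R_B‖R_L = 0.8860 kΩ, so V = 17.0 × 0.8860/3.836 = 3.93 V.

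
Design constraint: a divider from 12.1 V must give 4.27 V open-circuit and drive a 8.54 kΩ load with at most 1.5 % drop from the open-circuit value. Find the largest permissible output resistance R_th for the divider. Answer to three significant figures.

Loading drop = R_th/(R_th + R_L) ≤ 0.0150, so R_th ≤ R_L · ε/(1−ε) = 8.54 kΩ × 0.0150/0.9850 = 130 Ω.
(Any R1, R2 with R2/(R1+R2) = 0.353 and R1‖R2 ≤ 130 Ω will meet the spec.)

R_th ≤ 130 Ω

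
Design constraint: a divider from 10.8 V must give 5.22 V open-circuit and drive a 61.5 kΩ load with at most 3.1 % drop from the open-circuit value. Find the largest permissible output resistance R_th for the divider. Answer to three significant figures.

Loading drop = R_th/(R_th + R_L) ≤ 0.0310, so R_th ≤ R_L · ε/(1−ε) = 61.5 kΩ × 0.0310/0.9690 = 1.97 kΩ.

R_th ≤ 1.97 kΩ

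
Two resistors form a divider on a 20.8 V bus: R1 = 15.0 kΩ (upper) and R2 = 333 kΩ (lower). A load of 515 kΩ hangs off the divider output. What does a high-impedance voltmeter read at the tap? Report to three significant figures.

V_out ≈ 19.4 V

The load sits in parallel with R2: R2‖R_L = (333 × 515) / (333 + 515) = 202.2 kΩ.
V_out = 20.8 × 202.2 / (15.0 + 202.2) = 20.8 × 202.2/217.2 = 19.4 V.
(Unloaded it would have been 19.9 V.)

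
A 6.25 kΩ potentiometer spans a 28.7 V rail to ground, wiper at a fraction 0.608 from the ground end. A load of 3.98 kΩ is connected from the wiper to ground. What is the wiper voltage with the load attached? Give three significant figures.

The wiper splits the pot into (1−α)R = 2.450 kΩ above and αR = 3.800 kΩ below.
Lower section ‖ load = 1.944 kΩ.
V_wiper = 28.7 × 1.944/(2.450 + 1.944) = 12.7 V.

V ≈ 12.7 V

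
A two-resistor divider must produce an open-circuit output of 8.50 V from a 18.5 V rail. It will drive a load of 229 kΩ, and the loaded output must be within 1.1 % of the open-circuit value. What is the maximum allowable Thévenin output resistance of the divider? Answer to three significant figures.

Loading drop = R_th/(R_th + R_L) ≤ 0.0110, so R_th ≤ R_L · ε/(1−ε) = 229 kΩ × 0.0110/0.9890 = 2.55 kΩ.

R_th ≤ 2.55 kΩ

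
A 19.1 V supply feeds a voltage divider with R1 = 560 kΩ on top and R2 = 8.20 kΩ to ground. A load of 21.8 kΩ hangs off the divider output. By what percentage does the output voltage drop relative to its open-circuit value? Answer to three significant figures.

27.0 %

The divider's output (Thévenin) resistance is R1‖R2 = 8.082 kΩ.
Fractional drop under load = R_th/(R_th + R_L) = 8.082 / (8.082 + 21.8) = 0.2705.
So the output falls by 27.0 %.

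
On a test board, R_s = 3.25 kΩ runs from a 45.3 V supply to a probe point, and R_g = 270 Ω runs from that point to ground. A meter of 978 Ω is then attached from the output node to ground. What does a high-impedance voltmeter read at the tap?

The load sits in parallel with R_g: R_g‖R_L = (270 × 978) / (270 + 978) = 211.6 Ω.
V_out = 45.3 × 211.6 / (3250 + 211.6) = 45.3 × 211.6/3462 = 2.77 V.

V_out ≈ 2.77 V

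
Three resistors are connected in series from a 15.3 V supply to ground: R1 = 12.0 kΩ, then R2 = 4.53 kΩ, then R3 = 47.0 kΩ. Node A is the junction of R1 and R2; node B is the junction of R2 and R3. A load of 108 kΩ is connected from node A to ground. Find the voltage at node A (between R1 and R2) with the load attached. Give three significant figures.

V ≈ 11.4 V

Below node A the series string R2+R3 = 51.53 kΩ sits in parallel with the 108 kΩ load: 34.89 kΩ.
V_A = 15.3 × 34.89/(12.0 + 34.89) = 11.4 V.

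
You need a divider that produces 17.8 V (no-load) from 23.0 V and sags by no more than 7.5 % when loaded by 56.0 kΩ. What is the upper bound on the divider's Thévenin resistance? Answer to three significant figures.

R_th ≤ 4.54 kΩ

Loading drop = R_th/(R_th + R_L) ≤ 0.0750, so R_th ≤ R_L · ε/(1−ε) = 56.0 kΩ × 0.0750/0.9250 = 4.54 kΩ.
(Any R1, R2 with R2/(R1+R2) = 0.774 and R1‖R2 ≤ 4.54 kΩ will meet the spec.)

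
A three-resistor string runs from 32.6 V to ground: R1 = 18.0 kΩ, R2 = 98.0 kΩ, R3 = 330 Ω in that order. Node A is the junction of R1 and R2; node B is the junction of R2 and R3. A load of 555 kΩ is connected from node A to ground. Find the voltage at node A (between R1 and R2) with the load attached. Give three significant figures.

V ≈ 26.8 V

Below node A the series string R2+R3 = 98330 Ω sits in parallel with the 555000 Ω load: 83530 Ω.
V_A = 32.6 × 83530/(18000 + 83530) = 26.8 V.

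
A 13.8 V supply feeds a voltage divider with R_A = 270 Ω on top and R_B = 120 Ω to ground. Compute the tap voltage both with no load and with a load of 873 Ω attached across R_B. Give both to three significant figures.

Open-circuit: V = 13.8 × 120/(270 + 120) = 4.25 V.
With the load, R_B becomes R_B‖R_L = 105.5 Ω, so V = 13.8 × 105.5/375.5 = 3.88 V.

Unloaded: 4.25 V; loaded: 3.88 V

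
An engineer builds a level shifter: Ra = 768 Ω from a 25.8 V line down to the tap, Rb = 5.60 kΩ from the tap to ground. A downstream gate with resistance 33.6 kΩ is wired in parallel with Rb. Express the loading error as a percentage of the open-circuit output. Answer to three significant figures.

The divider's output (Thévenin) resistance is Ra‖Rb = 675.4 Ω.
Fractional drop under load = R_th/(R_th + R_L) = 675.4 / (675.4 + 33600) = 0.01970.
So the output falls by 1.97 %.

1.97 %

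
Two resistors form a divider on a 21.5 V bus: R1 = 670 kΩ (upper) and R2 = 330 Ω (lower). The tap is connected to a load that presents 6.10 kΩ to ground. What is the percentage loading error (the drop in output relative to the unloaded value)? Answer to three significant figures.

5.13 %

The divider's output (Thévenin) resistance is R1‖R2 = 329.8 Ω.
Fractional drop under load = R_th/(R_th + R_L) = 329.8 / (329.8 + 6100) = 0.05130.
So the output falls by 5.13 %.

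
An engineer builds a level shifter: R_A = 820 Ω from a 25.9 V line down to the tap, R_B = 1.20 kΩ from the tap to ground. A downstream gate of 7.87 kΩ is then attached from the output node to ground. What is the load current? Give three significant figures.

I_L ≈ 1.84 mA

R_B‖R_L = 1041 Ω; V_out = 25.9 × 1041/1861 = 14.49 V.
I_L = V_out / R_L = 14.49 / 7.87 kΩ = 1.84 mA.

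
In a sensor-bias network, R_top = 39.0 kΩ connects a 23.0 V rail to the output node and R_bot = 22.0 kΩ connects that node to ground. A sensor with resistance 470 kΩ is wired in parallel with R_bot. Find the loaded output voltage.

V_out ≈ 8.05 V

The load sits in parallel with R_bot: R_bot‖R_L = (22.0 × 470) / (22.0 + 470) = 21.02 kΩ.
V_out = 23.0 × 21.02 / (39.0 + 21.02) = 23.0 × 21.02/60.02 = 8.05 V.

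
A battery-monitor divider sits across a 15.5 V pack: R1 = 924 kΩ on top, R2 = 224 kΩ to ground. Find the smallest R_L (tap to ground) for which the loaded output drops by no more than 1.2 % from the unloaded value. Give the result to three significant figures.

R_L(min) ≈ 14.8 MΩ

Output resistance R_th = R1‖R2 = (924 × 224)/1148 = 180.3 kΩ.
The fractional drop is R_th/(R_th + R_L); requiring this ≤ 0.0120 gives R_L ≥ R_th(1/0.0120 − 1) = 180.3 × 82.33 = 14.8 MΩ.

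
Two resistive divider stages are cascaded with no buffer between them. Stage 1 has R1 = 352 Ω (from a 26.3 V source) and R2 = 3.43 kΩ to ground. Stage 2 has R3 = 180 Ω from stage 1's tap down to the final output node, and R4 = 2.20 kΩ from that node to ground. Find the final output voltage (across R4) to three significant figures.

V_out ≈ 19.4 V

Stage 2 presents R3+R4 = 2380 Ω as a load on stage 1's tap.
Stage 1's lower leg becomes R2‖(R3+R4) = 1405 Ω, so V_mid = 26.3 × 1405/1757 = 21.03 V.
Stage 2 is itself unloaded: V_out = V_mid × R4/(R3+R4) = 21.03 × 2200/2380 = 19.4 V.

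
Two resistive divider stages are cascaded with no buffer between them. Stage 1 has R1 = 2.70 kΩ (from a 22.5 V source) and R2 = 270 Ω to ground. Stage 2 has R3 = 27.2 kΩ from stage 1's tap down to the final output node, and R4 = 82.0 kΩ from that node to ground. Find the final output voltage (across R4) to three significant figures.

V_out ≈ 1.53 V

Stage 2 presents R3+R4 = 109200 Ω as a load on stage 1's tap.
Stage 1's lower leg becomes R2‖(R3+R4) = 269.3 Ω, so V_mid = 22.5 × 269.3/2969 = 2.041 V.
Stage 2 is itself unloaded: V_out = V_mid × R4/(R3+R4) = 2.041 × 82000/109200 = 1.53 V.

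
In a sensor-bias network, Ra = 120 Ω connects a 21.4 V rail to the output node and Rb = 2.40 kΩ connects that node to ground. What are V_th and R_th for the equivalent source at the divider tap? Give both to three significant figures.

V_th is the open-circuit tap voltage: 21.4 × 2400/(120 + 2400) = 20.4 V.
With the supply zeroed, Ra and Rb appear in parallel from the tap: R_th = Ra‖Rb = (120 × 2400)/2520 = 114 Ω.

V_th = 20.4 V, R_th = 114 Ω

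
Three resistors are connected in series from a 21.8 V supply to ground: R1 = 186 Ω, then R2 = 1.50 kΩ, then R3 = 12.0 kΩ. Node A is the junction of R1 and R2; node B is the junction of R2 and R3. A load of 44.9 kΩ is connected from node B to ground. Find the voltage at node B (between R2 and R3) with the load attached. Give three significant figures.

At node B, R3 is in parallel with the load: R3‖R_L = 9469 Ω.
Below node A the resistance is R2 + (R3‖R_L) = 10970 Ω, so V_A = 21.8 × 10970/11160 = 21.44 V.
Then V_B = V_A × (R3‖R_L)/(R2 + R3‖R_L) = 21.44 × 9469/10970 = 18.5 V.

V ≈ 18.5 V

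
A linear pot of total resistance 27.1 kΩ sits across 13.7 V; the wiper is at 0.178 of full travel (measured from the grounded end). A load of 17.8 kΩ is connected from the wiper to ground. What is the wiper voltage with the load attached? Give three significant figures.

The wiper splits the pot into (1−α)R = 22.28 kΩ above and αR = 4.824 kΩ below.
Lower section ‖ load = 3.795 kΩ.
V_wiper = 13.7 × 3.795/(22.28 + 3.795) = 1.99 V.

V ≈ 1.99 V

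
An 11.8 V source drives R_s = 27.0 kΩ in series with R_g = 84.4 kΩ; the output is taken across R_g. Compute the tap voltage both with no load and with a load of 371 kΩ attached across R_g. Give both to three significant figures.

Unloaded: 8.94 V; loaded: 8.47 V

Open-circuit: V = 11.8 × 84.4/(27.0 + 84.4) = 8.94 V.
With the load, R_g becomes R_g‖R_L = 68.76 kΩ, so V = 11.8 × 68.76/95.76 = 8.47 V.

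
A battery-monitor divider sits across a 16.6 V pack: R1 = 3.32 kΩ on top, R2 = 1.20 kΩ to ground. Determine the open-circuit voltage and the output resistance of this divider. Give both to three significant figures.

V_th = 4.41 V, R_th = 881 Ω

V_th is the open-circuit tap voltage: 16.6 × 1.20/(3.32 + 1.20) = 4.41 V.
With the supply zeroed, R1 and R2 appear in parallel from the tap: R_th = R1‖R2 = (3.32 × 1.20)/4.520 = 881 Ω.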